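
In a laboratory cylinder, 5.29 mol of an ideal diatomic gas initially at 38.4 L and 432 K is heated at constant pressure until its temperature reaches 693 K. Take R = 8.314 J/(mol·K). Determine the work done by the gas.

11500 J

P₁ = nRT₁/V₁ = 5.29×8.314×432/38.4 = 495 kPa.
Isobaric: P stays 495 kPa; V/T = const ⇒ T₂ = 693 K, V₂ = 61.6 L.
W = PΔV = 495×(61.6−38.4) kPa·L = 11500 J.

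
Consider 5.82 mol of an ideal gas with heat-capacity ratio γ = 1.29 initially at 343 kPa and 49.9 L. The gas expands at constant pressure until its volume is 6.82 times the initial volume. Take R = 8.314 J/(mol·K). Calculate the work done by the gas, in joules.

T₁ = P₁V₁/(nR) = 343×49.9/(5.82×8.314) = 354 K.
Isobaric: P stays 343 kPa; V/T = const ⇒ T₂ = 2410 K, V₂ = 340 L.
W = PΔV = 343×(340−49.9) kPa·L = 99600 J.

99600 J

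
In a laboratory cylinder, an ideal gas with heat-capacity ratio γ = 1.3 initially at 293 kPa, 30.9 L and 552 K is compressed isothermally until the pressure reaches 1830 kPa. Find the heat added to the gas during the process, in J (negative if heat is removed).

-16600 J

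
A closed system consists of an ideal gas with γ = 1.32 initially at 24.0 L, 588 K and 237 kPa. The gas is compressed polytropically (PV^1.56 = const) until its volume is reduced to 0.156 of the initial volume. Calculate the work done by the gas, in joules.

-18600 J

n = P₁V₁/(RT₁) = 237×24.0/(8.314×588) = 1.16 mol.
Polytropic n=1.56: T₂ = T₁(V₁/V₂)^(n−1) = 588×(6.41)^0.56 = 1660 K; P₂ = P₁(V₁/V₂)^n = 4300 kPa.
W = (P₁V₁−P₂V₂)/(n−1) = (237×24.0−4300×3.74)/0.56 = -18600 J.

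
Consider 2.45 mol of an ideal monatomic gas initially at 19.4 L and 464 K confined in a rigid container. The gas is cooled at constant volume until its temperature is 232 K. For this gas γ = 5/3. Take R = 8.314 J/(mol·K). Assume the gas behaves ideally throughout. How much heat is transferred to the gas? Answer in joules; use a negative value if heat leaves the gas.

P₁ = nRT₁/V₁ = 2.45×8.314×464/19.4 = 487 kPa.
Isochoric: V stays 19.4 L; P/T = const ⇒ T₂ = 232 K, P₂ = 244 kPa.
W = 0 (no volume change).
ΔU = nCvΔT = 2.45×12.5×(232−464) = -7090 J.
Q = ΔU = -7090 J.

-7090 J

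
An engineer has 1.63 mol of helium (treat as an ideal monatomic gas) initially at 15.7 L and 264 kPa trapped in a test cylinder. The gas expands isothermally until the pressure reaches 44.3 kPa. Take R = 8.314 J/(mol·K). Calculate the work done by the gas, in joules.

7400 J

T₁ = P₁V₁/(nR) = 264×15.7/(1.63×8.314) = 306 K.
Isothermal: T stays 306 K; PV = const ⇒ V₂ = 93.6 L, P₂ = 44.3 kPa.
W = nRT ln(V₂/V₁) = 1.63×8.314×306×ln(5.96) = 7400 J.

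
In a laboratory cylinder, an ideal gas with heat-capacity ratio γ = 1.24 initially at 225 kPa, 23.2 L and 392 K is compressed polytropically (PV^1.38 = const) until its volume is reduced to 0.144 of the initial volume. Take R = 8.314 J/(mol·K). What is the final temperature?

819 K

Polytropic n=1.38: T₂ = T₁(V₁/V₂)^(n−1) = 392×(6.94)^0.38 = 819 K; P₂ = P₁(V₁/V₂)^n = 3260 kPa.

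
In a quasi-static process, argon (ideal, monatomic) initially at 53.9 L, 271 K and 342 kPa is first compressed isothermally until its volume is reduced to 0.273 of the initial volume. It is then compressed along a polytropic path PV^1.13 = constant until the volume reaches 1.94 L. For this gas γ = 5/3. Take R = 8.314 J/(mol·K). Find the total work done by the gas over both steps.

n = P₁V₁/(RT₁) = 342×53.9/(8.314×271) = 8.18 mol.
Step 1 — Isothermal: T stays 271 K; PV = const ⇒ V₂ = 14.7 L, P₂ = 1250 kPa.
ΔU = 0 (ideal gas, T constant).
W = nRT ln(V₂/V₁) = 8.18×8.314×271×ln(0.273) = -23900 J.
Q = ΔU + W = -23900 J.
State after step 1: P = 1250 kPa, V = 14.7 L, T = 271 K.
Step 2 — Polytropic n=1.13: T₂ = T₁(V₁/V₂)^(n−1) = 271×(7.58)^0.13 = 353 K; P₂ = P₁(V₁/V₂)^n = 12400 kPa.
W = (P₁V₁−P₂V₂)/(n−1) = (1250×14.7−12400×1.94)/0.13 = -42700 J.
ΔU = nCvΔT = 8.18×12.5×(353−271) = 8330 J.
Q = ΔU + W = -34400 J.
Net over both steps: W = -66700 J, Q = -58300 J, ΔU = 8330 J.

-66700 J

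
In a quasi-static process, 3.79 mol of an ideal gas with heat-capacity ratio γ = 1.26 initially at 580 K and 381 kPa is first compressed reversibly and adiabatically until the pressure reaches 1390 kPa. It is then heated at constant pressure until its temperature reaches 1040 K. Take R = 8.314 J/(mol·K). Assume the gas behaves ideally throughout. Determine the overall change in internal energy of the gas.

55700 J

V₁ = nRT₁/P₁ = 3.79×8.314×580/381 = 48.0 L.
Step 1 — Adiabatic: T₂/T₁ = (P₂/P₁)^((γ−1)/γ) ⇒ T₂ = 580×(3.65)^0.206 = 758 K; V₂ = 17.2 L.
ΔU = nCvΔT = 3.79×32.0×(758−580) = 21500 J.
Q = 0 for an adiabatic process, so W = −ΔU = -21500 J.
State after step 1: P = 1390 kPa, V = 17.2 L, T = 758 K.
Step 2 — Isobaric: P stays 1390 kPa; V/T = const ⇒ T₂ = 1040 K, V₂ = 23.6 L.
W = PΔV = 1390×(23.6−17.2) kPa·L = 8900 J.
ΔU = nCvΔT = 3.79×32.0×(1040−758) = 34200 J.
Q = ΔU + W = nCpΔT = 43100 J.
Net over both steps: W = -12600 J, Q = 43100 J, ΔU = 55700 J.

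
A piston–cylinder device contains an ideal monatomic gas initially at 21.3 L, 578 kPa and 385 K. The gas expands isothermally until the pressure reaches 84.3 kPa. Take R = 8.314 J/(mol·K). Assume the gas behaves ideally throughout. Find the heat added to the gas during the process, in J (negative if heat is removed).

n = P₁V₁/(RT₁) = 578×21.3/(8.314×385) = 3.85 mol.
Isothermal: T stays 385 K; PV = const ⇒ V₂ = 146 L, P₂ = 84.3 kPa.
ΔU = 0 (ideal gas, T constant).
W = nRT ln(V₂/V₁) = 3.85×8.314×385×ln(6.86) = 23700 J.
Q = ΔU + W = 23700 J.

23700 J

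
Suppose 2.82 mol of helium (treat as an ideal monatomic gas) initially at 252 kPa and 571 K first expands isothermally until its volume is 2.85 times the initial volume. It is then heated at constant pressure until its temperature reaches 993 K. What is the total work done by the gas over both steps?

V₁ = nRT₁/P₁ = 2.82×8.314×571/252 = 53.1 L.
Step 1 — Isothermal: T stays 571 K; PV = const ⇒ V₂ = 151 L, P₂ = 88.4 kPa.
ΔU = 0 (ideal gas, T constant).
W = nRT ln(V₂/V₁) = 2.82×8.314×571×ln(2.85) = 14000 J.
Q = ΔU + W = 14000 J.
State after step 1: P = 88.4 kPa, V = 151 L, T = 571 K.
Step 2 — Isobaric: P stays 88.4 kPa; V/T = const ⇒ T₂ = 993 K, V₂ = 263 L.
W = PΔV = 88.4×(263−151) kPa·L = 9890 J.
ΔU = nCvΔT = 2.82×12.5×(993−571) = 14800 J.
Q = ΔU + W = nCpΔT = 24700 J.
Net over both steps: W = 23900 J, Q = 38800 J, ΔU = 14800 J.

23900 J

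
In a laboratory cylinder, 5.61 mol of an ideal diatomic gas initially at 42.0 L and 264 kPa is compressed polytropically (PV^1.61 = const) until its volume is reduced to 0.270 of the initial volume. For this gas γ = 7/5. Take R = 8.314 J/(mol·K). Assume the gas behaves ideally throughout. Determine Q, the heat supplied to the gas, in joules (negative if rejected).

11700 J

T₁ = P₁V₁/(nR) = 264×42.0/(5.61×8.314) = 238 K.
Polytropic n=1.61: T₂ = T₁(V₁/V₂)^(n−1) = 238×(3.70)^0.61 = 528 K; P₂ = P₁(V₁/V₂)^n = 2170 kPa.
W = (P₁V₁−P₂V₂)/(n−1) = (264×42.0−2170×11.3)/0.61 = -22200 J.
ΔU = nCvΔT = 5.61×20.8×(528−238) = 33900 J.
Q = ΔU + W = 11700 J.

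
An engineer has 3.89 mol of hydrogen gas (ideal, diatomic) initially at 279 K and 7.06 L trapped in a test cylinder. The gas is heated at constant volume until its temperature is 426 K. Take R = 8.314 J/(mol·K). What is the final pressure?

P₁ = nRT₁/V₁ = 3.89×8.314×279/7.06 = 1280 kPa.
Isochoric: V stays 7.06 L; P/T = const ⇒ T₂ = 426 K, P₂ = 1950 kPa.

1950 kPa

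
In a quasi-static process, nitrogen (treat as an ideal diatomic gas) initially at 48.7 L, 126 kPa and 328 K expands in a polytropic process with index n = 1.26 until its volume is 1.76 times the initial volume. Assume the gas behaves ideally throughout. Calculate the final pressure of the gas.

61.8 kPa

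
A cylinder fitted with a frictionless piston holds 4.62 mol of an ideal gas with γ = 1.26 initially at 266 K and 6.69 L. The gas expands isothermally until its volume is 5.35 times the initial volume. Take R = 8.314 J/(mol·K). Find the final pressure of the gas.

285 kPa

P₁ = nRT₁/V₁ = 4.62×8.314×266/6.69 = 1530 kPa.
Isothermal: T stays 266 K; PV = const ⇒ V₂ = 35.8 L, P₂ = 285 kPa.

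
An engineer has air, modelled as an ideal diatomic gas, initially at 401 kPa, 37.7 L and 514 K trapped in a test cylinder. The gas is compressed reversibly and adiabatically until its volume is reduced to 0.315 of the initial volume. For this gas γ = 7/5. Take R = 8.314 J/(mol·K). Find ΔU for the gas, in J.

n = P₁V₁/(RT₁) = 401×37.7/(8.314×514) = 3.54 mol.
Adiabatic: TV^(γ−1) = const ⇒ T₂ = 514×(3.17)^0.400 = 816 K; PV^γ = const ⇒ P₂ = 2020 kPa.
For an ideal gas ΔU = nCvΔT with Cv = (5/2)R = 20.8 J/(mol·K).
ΔU = 3.54×20.8×(816−514) = 22200 J.

22200 J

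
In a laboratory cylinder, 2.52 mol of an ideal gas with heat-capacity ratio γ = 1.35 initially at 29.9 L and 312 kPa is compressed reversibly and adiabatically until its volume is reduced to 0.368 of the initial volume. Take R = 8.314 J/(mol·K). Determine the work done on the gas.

11200 J

T₁ = P₁V₁/(nR) = 312×29.9/(2.52×8.314) = 445 K.
Adiabatic: TV^(γ−1) = const ⇒ T₂ = 445×(2.72)^0.350 = 632 K; PV^γ = const ⇒ P₂ = 1200 kPa.
ΔU = nCvΔT = 2.52×23.8×(632−445) = 11200 J.
Q = 0 for an adiabatic process, so W = −ΔU = -11200 J.
Work done on the gas = −W_by = 11200 J.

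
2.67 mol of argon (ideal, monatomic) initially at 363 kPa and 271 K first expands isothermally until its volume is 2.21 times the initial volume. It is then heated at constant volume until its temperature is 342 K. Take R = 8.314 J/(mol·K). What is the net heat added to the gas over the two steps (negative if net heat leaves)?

7130 J

V₁ = nRT₁/P₁ = 2.67×8.314×271/363 = 16.6 L.
Step 1 — Isothermal: T stays 271 K; PV = const ⇒ V₂ = 36.6 L, P₂ = 164 kPa.
ΔU = 0 (ideal gas, T constant).
W = nRT ln(V₂/V₁) = 2.67×8.314×271×ln(2.21) = 4770 J.
Q = ΔU + W = 4770 J.
State after step 1: P = 164 kPa, V = 36.6 L, T = 271 K.
Step 2 — Isochoric: V stays 36.6 L; P/T = const ⇒ T₂ = 342 K, P₂ = 207 kPa.
W = 0 (no volume change).
ΔU = nCvΔT = 2.67×12.5×(342−271) = 2360 J.
Q = ΔU = 2360 J.
Net over both steps: W = 4770 J, Q = 7130 J, ΔU = 2360 J.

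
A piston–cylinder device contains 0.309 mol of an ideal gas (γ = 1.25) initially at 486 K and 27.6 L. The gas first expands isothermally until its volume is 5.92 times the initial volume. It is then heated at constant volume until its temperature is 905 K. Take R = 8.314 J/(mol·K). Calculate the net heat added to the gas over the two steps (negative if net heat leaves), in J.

P₁ = nRT₁/V₁ = 0.309×8.314×486/27.6 = 45.2 kPa.
Step 1 — Isothermal: T stays 486 K; PV = const ⇒ V₂ = 163 L, P₂ = 7.64 kPa.
ΔU = 0 (ideal gas, T constant).
W = nRT ln(V₂/V₁) = 0.309×8.314×486×ln(5.92) = 2220 J.
Q = ΔU + W = 2220 J.
State after step 1: P = 7.64 kPa, V = 163 L, T = 486 K.
Step 2 — Isochoric: V stays 163 L; P/T = const ⇒ T₂ = 905 K, P₂ = 14.2 kPa.
W = 0 (no volume change).
ΔU = nCvΔT = 0.309×33.3×(905−486) = 4310 J.
Q = ΔU = 4310 J.
Net over both steps: W = 2220 J, Q = 6530 J, ΔU = 4310 J.

6530 J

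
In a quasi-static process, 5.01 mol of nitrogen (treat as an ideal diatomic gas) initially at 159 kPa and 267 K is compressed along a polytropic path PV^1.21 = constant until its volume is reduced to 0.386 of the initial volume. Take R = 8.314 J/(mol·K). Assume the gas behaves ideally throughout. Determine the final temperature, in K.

326 K

V₁ = nRT₁/P₁ = 5.01×8.314×267/159 = 69.9 L.
Polytropic n=1.21: T₂ = T₁(V₁/V₂)^(n−1) = 267×(2.59)^0.21 = 326 K; P₂ = P₁(V₁/V₂)^n = 503 kPa.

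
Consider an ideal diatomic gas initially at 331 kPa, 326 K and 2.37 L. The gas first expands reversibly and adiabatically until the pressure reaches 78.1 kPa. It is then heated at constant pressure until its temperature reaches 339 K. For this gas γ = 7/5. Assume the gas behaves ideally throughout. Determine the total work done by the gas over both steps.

960 J

n = P₁V₁/(RT₁) = 331×2.37/(8.314×326) = 0.289 mol.
Step 1 — Adiabatic: T₂/T₁ = (P₂/P₁)^((γ−1)/γ) ⇒ T₂ = 326×(0.236)^0.286 = 216 K; V₂ = 6.65 L.
ΔU = nCvΔT = 0.289×20.8×(216−326) = -663 J.
Q = 0 for an adiabatic process, so W = −ΔU = 663 J.
State after step 1: P = 78.1 kPa, V = 6.65 L, T = 216 K.
Step 2 — Isobaric: P stays 78.1 kPa; V/T = const ⇒ T₂ = 339 K, V₂ = 10.4 L.
W = PΔV = 78.1×(10.4−6.65) kPa·L = 296 J.
ΔU = nCvΔT = 0.289×20.8×(339−216) = 741 J.
Q = ΔU + W = nCpΔT = 1040 J.
Net over both steps: W = 960 J, Q = 1040 J, ΔU = 78.2 J.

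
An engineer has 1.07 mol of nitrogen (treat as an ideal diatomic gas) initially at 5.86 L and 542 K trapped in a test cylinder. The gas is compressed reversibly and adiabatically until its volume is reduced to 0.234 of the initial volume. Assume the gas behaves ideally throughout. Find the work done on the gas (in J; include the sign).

9500 J

P₁ = nRT₁/V₁ = 1.07×8.314×542/5.86 = 823 kPa.
Adiabatic: TV^(γ−1) = const ⇒ T₂ = 542×(4.27)^0.400 = 969 K; PV^γ = const ⇒ P₂ = 6290 kPa.
ΔU = nCvΔT = 1.07×20.8×(969−542) = 9500 J.
Q = 0 for an adiabatic process, so W = −ΔU = -9500 J.
Work done on the gas = −W_by = 9500 J.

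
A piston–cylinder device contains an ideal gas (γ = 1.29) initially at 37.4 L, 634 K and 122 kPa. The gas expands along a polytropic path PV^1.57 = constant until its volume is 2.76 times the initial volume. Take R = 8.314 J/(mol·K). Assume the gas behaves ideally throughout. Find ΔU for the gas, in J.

n = P₁V₁/(RT₁) = 122×37.4/(8.314×634) = 0.866 mol.
Polytropic n=1.57: T₂ = T₁(V₁/V₂)^(n−1) = 634×(0.362)^0.57 = 355 K; P₂ = P₁(V₁/V₂)^n = 24.8 kPa.
For an ideal gas ΔU = nCvΔT with Cv = R/(γ−1) = 28.7 J/(mol·K).
ΔU = 0.866×28.7×(355−634) = -6910 J.

-6910 J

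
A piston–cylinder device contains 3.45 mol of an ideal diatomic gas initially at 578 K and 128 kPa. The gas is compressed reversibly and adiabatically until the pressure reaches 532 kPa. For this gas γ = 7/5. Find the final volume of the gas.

V₁ = nRT₁/P₁ = 3.45×8.314×578/128 = 130 L.
Adiabatic: T₂/T₁ = (P₂/P₁)^((γ−1)/γ) ⇒ T₂ = 578×(4.16)^0.286 = 868 K; V₂ = 46.8 L.

46.8 L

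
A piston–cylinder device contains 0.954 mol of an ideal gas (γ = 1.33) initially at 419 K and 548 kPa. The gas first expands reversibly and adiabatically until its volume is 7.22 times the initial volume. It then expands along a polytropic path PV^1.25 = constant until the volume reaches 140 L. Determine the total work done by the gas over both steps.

V₁ = nRT₁/P₁ = 0.954×8.314×419/548 = 6.06 L.
Step 1 — Adiabatic: TV^(γ−1) = const ⇒ T₂ = 419×(0.139)^0.330 = 218 K; PV^γ = const ⇒ P₂ = 39.5 kPa.
ΔU = nCvΔT = 0.954×25.2×(218−419) = -4830 J.
Q = 0 for an adiabatic process, so W = −ΔU = 4830 J.
State after step 1: P = 39.5 kPa, V = 43.8 L, T = 218 K.
Step 2 — Polytropic n=1.25: T₂ = T₁(V₁/V₂)^(n−1) = 218×(0.313)^0.25 = 163 K; P₂ = P₁(V₁/V₂)^n = 9.25 kPa.
W = (P₁V₁−P₂V₂)/(n−1) = (39.5×43.8−9.25×140)/0.25 = 1750 J.
ΔU = nCvΔT = 0.954×25.2×(163−218) = -1320 J.
Q = ΔU + W = 423 J.
Net over both steps: W = 6570 J, Q = 423 J, ΔU = -6150 J.

6570 J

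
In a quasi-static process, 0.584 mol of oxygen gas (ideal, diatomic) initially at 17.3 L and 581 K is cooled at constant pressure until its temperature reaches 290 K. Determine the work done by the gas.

-1410 J

P₁ = nRT₁/V₁ = 0.584×8.314×581/17.3 = 163 kPa.
Isobaric: P stays 163 kPa; V/T = const ⇒ T₂ = 290 K, V₂ = 8.64 L.
W = PΔV = 163×(8.64−17.3) kPa·L = -1410 J.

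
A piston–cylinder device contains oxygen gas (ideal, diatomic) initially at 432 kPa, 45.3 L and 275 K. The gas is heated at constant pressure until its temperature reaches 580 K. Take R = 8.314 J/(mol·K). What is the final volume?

Isobaric: P stays 432 kPa; V/T = const ⇒ T₂ = 580 K, V₂ = 95.5 L.

95.5 L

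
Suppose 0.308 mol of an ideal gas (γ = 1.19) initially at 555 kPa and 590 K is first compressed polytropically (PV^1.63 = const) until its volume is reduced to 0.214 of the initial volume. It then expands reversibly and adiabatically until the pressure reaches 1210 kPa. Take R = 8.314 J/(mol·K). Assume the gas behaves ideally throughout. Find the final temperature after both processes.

V₁ = nRT₁/P₁ = 0.308×8.314×590/555 = 2.72 L.
Step 1 — Polytropic n=1.63: T₂ = T₁(V₁/V₂)^(n−1) = 590×(4.67)^0.63 = 1560 K; P₂ = P₁(V₁/V₂)^n = 6850 kPa.
W = (P₁V₁−P₂V₂)/(n−1) = (555×2.72−6850×0.583)/0.63 = -3940 J.
ΔU = nCvΔT = 0.308×43.8×(1560−590) = 13100 J.
Q = ΔU + W = 9120 J.
State after step 1: P = 6850 kPa, V = 0.583 L, T = 1560 K.
Step 2 — Adiabatic: T₂/T₁ = (P₂/P₁)^((γ−1)/γ) ⇒ T₂ = 1560×(0.177)^0.160 = 1180 K; V₂ = 2.50 L.
ΔU = nCvΔT = 0.308×43.8×(1180−1560) = -5080 J.
Q = 0 for an adiabatic process, so W = −ΔU = 5080 J.
Net over both steps: W = 1140 J, Q = 9120 J, ΔU = 7970 J.

1180 K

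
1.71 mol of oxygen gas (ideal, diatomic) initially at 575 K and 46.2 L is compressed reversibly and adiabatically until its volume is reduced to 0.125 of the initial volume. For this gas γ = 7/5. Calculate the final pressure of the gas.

P₁ = nRT₁/V₁ = 1.71×8.314×575/46.2 = 177 kPa.
Adiabatic: TV^(γ−1) = const ⇒ T₂ = 575×(8.00)^0.400 = 1320 K; PV^γ = const ⇒ P₂ = 3250 kPa.

3250 kPa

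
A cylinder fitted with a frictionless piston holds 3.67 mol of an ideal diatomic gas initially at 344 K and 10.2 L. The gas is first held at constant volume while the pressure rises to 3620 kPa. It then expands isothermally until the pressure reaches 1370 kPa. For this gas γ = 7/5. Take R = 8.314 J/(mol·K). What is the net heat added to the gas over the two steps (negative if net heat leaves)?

102000 J

P₁ = nRT₁/V₁ = 3.67×8.314×344/10.2 = 1030 kPa.
Step 1 — Isochoric: V stays 10.2 L; P/T = const ⇒ T₂ = 1210 K, P₂ = 3620 kPa.
W = 0 (no volume change).
ΔU = nCvΔT = 3.67×20.8×(1210−344) = 66100 J.
Q = ΔU = 66100 J.
State after step 1: P = 3620 kPa, V = 10.2 L, T = 1210 K.
Step 2 — Isothermal: T stays 1210 K; PV = const ⇒ V₂ = 27.0 L, P₂ = 1370 kPa.
ΔU = 0 (ideal gas, T constant).
W = nRT ln(V₂/V₁) = 3.67×8.314×1210×ln(2.64) = 35900 J.
Q = ΔU + W = 35900 J.
Net over both steps: W = 35900 J, Q = 102000 J, ΔU = 66100 J.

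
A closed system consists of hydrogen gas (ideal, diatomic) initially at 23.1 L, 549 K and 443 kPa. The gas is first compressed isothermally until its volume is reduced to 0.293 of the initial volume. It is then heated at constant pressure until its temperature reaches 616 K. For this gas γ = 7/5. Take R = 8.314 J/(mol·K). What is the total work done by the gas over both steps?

-11300 J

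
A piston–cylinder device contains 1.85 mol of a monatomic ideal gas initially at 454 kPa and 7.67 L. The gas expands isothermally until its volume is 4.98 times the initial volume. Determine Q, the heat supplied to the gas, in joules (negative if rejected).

5590 J

T₁ = P₁V₁/(nR) = 454×7.67/(1.85×8.314) = 226 K.
Isothermal: T stays 226 K; PV = const ⇒ V₂ = 38.2 L, P₂ = 91.2 kPa.
ΔU = 0 (ideal gas, T constant).
W = nRT ln(V₂/V₁) = 1.85×8.314×226×ln(4.98) = 5590 J.
Q = ΔU + W = 5590 J.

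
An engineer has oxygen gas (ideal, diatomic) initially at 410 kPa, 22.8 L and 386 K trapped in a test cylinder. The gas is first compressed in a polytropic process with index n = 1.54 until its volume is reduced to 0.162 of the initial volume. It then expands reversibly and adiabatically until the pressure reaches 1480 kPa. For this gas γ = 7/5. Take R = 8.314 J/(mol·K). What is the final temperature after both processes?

668 K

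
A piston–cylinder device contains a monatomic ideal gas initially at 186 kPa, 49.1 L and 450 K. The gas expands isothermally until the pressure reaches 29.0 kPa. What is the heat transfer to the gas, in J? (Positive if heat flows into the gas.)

17000 J

n = P₁V₁/(RT₁) = 186×49.1/(8.314×450) = 2.44 mol.
Isothermal: T stays 450 K; PV = const ⇒ V₂ = 315 L, P₂ = 29.0 kPa.
ΔU = 0 (ideal gas, T constant).
W = nRT ln(V₂/V₁) = 2.44×8.314×450×ln(6.41) = 17000 J.
Q = ΔU + W = 17000 J.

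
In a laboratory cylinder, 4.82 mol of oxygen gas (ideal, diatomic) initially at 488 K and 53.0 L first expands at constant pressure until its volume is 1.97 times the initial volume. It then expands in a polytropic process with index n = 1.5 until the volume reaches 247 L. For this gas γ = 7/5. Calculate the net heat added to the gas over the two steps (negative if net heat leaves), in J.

P₁ = nRT₁/V₁ = 4.82×8.314×488/53.0 = 369 kPa.
Step 1 — Isobaric: P stays 369 kPa; V/T = const ⇒ T₂ = 961 K, V₂ = 104 L.
W = PΔV = 369×(104−53.0) kPa·L = 19000 J.
ΔU = nCvΔT = 4.82×20.8×(961−488) = 47400 J.
Q = ΔU + W = nCpΔT = 66400 J.
State after step 1: P = 369 kPa, V = 104 L, T = 961 K.
Step 2 — Polytropic n=1.5: T₂ = T₁(V₁/V₂)^(n−1) = 961×(0.423)^0.50 = 625 K; P₂ = P₁(V₁/V₂)^n = 101 kPa.
W = (P₁V₁−P₂V₂)/(n−1) = (369×104−101×247)/0.50 = 27000 J.
ΔU = nCvΔT = 4.82×20.8×(625−961) = -33700 J.
Q = ΔU + W = -6740 J.
Net over both steps: W = 45900 J, Q = 59700 J, ΔU = 13700 J.

59700 J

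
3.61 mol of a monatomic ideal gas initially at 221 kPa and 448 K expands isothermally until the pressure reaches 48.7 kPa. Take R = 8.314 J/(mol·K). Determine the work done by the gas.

20300 J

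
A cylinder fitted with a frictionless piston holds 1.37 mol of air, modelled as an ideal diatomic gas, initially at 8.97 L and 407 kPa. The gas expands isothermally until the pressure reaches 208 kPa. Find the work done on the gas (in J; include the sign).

T₁ = P₁V₁/(nR) = 407×8.97/(1.37×8.314) = 321 K.
Isothermal: T stays 321 K; PV = const ⇒ V₂ = 17.6 L, P₂ = 208 kPa.
W = nRT ln(V₂/V₁) = 1.37×8.314×321×ln(1.96) = 2450 J.
Work done on the gas = −W_by = -2450 J.

-2450 J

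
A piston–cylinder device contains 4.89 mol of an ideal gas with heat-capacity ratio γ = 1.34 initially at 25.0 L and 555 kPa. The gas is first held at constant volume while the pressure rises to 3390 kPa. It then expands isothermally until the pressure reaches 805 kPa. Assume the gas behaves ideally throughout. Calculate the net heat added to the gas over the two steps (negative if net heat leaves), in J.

330000 J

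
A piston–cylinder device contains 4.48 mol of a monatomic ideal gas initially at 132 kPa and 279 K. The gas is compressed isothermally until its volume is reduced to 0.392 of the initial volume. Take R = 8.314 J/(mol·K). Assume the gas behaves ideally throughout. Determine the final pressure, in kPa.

337 kPa

V₁ = nRT₁/P₁ = 4.48×8.314×279/132 = 78.7 L.
Isothermal: T stays 279 K; PV = const ⇒ V₂ = 30.9 L, P₂ = 337 kPa.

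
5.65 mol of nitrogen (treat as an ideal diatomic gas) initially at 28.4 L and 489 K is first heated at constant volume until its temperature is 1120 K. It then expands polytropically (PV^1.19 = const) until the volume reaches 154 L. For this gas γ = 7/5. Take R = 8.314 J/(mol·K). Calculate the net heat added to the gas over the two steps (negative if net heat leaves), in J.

114000 J

P₁ = nRT₁/V₁ = 5.65×8.314×489/28.4 = 809 kPa.
Step 1 — Isochoric: V stays 28.4 L; P/T = const ⇒ T₂ = 1120 K, P₂ = 1850 kPa.
W = 0 (no volume change).
ΔU = nCvΔT = 5.65×20.8×(1120−489) = 74100 J.
Q = ΔU = 74100 J.
State after step 1: P = 1850 kPa, V = 28.4 L, T = 1120 K.
Step 2 — Polytropic n=1.19: T₂ = T₁(V₁/V₂)^(n−1) = 1120×(0.184)^0.19 = 812 K; P₂ = P₁(V₁/V₂)^n = 248 kPa.
W = (P₁V₁−P₂V₂)/(n−1) = (1850×28.4−248×154)/0.19 = 76100 J.
ΔU = nCvΔT = 5.65×20.8×(812−1120) = -36100 J.
Q = ΔU + W = 39900 J.
Net over both steps: W = 76100 J, Q = 114000 J, ΔU = 38000 J.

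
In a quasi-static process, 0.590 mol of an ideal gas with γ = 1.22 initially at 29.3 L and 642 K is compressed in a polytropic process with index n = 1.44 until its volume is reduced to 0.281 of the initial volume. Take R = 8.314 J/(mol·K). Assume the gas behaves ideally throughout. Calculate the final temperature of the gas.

1120 K

P₁ = nRT₁/V₁ = 0.590×8.314×642/29.3 = 107 kPa.
Polytropic n=1.44: T₂ = T₁(V₁/V₂)^(n−1) = 642×(3.56)^0.44 = 1120 K; P₂ = P₁(V₁/V₂)^n = 669 kPa.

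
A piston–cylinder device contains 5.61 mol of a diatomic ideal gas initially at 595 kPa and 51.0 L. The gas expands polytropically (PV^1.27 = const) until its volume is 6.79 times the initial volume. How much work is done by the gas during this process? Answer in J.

45400 J

T₁ = P₁V₁/(nR) = 595×51.0/(5.61×8.314) = 651 K.
Polytropic n=1.27: T₂ = T₁(V₁/V₂)^(n−1) = 651×(0.147)^0.27 = 388 K; P₂ = P₁(V₁/V₂)^n = 52.2 kPa.
W = (P₁V₁−P₂V₂)/(n−1) = (595×51.0−52.2×346)/0.27 = 45400 J.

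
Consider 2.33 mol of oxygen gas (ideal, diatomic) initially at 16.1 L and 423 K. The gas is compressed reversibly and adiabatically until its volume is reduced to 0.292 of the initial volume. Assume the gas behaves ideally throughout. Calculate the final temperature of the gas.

692 K

P₁ = nRT₁/V₁ = 2.33×8.314×423/16.1 = 509 kPa.
Adiabatic: TV^(γ−1) = const ⇒ T₂ = 423×(3.42)^0.400 = 692 K; PV^γ = const ⇒ P₂ = 2850 kPa.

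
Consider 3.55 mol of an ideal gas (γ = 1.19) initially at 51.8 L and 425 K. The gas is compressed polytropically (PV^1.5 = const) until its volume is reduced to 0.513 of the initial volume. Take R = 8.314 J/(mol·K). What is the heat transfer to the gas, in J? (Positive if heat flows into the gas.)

16200 J

P₁ = nRT₁/V₁ = 3.55×8.314×425/51.8 = 242 kPa.
Polytropic n=1.5: T₂ = T₁(V₁/V₂)^(n−1) = 425×(1.95)^0.50 = 593 K; P₂ = P₁(V₁/V₂)^n = 659 kPa.
W = (P₁V₁−P₂V₂)/(n−1) = (242×51.8−659×26.6)/0.50 = -9940 J.
ΔU = nCvΔT = 3.55×43.8×(593−425) = 26200 J.
Q = ΔU + W = 16200 J.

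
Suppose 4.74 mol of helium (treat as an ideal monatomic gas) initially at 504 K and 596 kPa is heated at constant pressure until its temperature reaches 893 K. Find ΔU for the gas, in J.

23000 J

V₁ = nRT₁/P₁ = 4.74×8.314×504/596 = 33.3 L.
Isobaric: P stays 596 kPa; V/T = const ⇒ T₂ = 893 K, V₂ = 59.0 L.
For an ideal gas ΔU = nCvΔT with Cv = (3/2)R = 12.5 J/(mol·K).
ΔU = 4.74×12.5×(893−504) = 23000 J.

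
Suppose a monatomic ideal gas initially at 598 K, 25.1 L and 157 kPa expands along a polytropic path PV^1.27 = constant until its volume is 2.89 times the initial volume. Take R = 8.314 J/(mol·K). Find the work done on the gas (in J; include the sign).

n = P₁V₁/(RT₁) = 157×25.1/(8.314×598) = 0.793 mol.
Polytropic n=1.27: T₂ = T₁(V₁/V₂)^(n−1) = 598×(0.346)^0.27 = 449 K; P₂ = P₁(V₁/V₂)^n = 40.8 kPa.
W = (P₁V₁−P₂V₂)/(n−1) = (157×25.1−40.8×72.5)/0.27 = 3640 J.
Work done on the gas = −W_by = -3640 J.

-3640 J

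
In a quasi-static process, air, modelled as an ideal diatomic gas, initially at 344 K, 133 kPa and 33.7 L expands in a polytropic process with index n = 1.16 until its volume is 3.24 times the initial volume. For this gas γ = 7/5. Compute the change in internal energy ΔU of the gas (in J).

-1920 J

n = P₁V₁/(RT₁) = 133×33.7/(8.314×344) = 1.57 mol.
Polytropic n=1.16: T₂ = T₁(V₁/V₂)^(n−1) = 344×(0.309)^0.16 = 285 K; P₂ = P₁(V₁/V₂)^n = 34.0 kPa.
For an ideal gas ΔU = nCvΔT with Cv = (5/2)R = 20.8 J/(mol·K).
ΔU = 1.57×20.8×(285−344) = -1920 J.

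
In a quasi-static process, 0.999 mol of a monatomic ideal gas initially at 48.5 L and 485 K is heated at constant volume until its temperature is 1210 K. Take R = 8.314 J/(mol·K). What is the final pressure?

207 kPa

P₁ = nRT₁/V₁ = 0.999×8.314×485/48.5 = 83.1 kPa.
Isochoric: V stays 48.5 L; P/T = const ⇒ T₂ = 1210 K, P₂ = 207 kPa.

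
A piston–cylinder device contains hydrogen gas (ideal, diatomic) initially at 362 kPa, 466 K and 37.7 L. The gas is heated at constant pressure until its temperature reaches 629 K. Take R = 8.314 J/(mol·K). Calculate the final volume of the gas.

Isobaric: P stays 362 kPa; V/T = const ⇒ T₂ = 629 K, V₂ = 50.9 L.

50.9 L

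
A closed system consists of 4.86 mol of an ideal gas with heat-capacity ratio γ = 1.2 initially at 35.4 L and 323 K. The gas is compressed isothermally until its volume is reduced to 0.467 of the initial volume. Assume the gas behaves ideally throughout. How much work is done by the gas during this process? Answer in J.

-9940 J

P₁ = nRT₁/V₁ = 4.86×8.314×323/35.4 = 369 kPa.
Isothermal: T stays 323 K; PV = const ⇒ V₂ = 16.5 L, P₂ = 789 kPa.
W = nRT ln(V₂/V₁) = 4.86×8.314×323×ln(0.467) = -9940 J.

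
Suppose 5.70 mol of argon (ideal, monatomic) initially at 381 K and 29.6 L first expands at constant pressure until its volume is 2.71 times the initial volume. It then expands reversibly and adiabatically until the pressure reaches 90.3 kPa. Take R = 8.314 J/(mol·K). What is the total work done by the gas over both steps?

P₁ = nRT₁/V₁ = 5.70×8.314×381/29.6 = 610 kPa.
Step 1 — Isobaric: P stays 610 kPa; V/T = const ⇒ T₂ = 1030 K, V₂ = 80.2 L.
W = PΔV = 610×(80.2−29.6) kPa·L = 30900 J.
ΔU = nCvΔT = 5.70×12.5×(1030−381) = 46300 J.
Q = ΔU + W = nCpΔT = 77200 J.
State after step 1: P = 610 kPa, V = 80.2 L, T = 1030 K.
Step 2 — Adiabatic: T₂/T₁ = (P₂/P₁)^((γ−1)/γ) ⇒ T₂ = 1030×(0.148)^0.400 = 481 K; V₂ = 252 L.
ΔU = nCvΔT = 5.70×12.5×(481−1030) = -39200 J.
Q = 0 for an adiabatic process, so W = −ΔU = 39200 J.
Net over both steps: W = 70100 J, Q = 77200 J, ΔU = 7100 J.

70100 J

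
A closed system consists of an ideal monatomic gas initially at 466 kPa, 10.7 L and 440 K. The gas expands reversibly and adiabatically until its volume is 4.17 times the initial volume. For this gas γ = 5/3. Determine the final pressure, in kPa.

Adiabatic: TV^(γ−1) = const ⇒ T₂ = 440×(0.240)^0.667 = 170 K; PV^γ = const ⇒ P₂ = 43.1 kPa.

43.1 kPa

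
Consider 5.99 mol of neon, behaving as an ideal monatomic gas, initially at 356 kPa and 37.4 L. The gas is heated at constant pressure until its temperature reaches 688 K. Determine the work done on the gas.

-20900 J

T₁ = P₁V₁/(nR) = 356×37.4/(5.99×8.314) = 267 K.
Isobaric: P stays 356 kPa; V/T = const ⇒ T₂ = 688 K, V₂ = 96.2 L.
W = PΔV = 356×(96.2−37.4) kPa·L = 20900 J.
Work done on the gas = −W_by = -20900 J.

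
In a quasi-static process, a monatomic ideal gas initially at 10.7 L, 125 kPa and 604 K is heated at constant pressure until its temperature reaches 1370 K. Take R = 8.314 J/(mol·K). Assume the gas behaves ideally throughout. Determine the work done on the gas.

-1700 J

n = P₁V₁/(RT₁) = 125×10.7/(8.314×604) = 0.266 mol.
Isobaric: P stays 125 kPa; V/T = const ⇒ T₂ = 1370 K, V₂ = 24.3 L.
W = PΔV = 125×(24.3−10.7) kPa·L = 1700 J.
Work done on the gas = −W_by = -1700 J.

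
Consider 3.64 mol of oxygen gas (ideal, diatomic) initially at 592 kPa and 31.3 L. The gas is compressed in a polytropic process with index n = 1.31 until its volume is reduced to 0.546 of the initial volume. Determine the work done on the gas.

12300 J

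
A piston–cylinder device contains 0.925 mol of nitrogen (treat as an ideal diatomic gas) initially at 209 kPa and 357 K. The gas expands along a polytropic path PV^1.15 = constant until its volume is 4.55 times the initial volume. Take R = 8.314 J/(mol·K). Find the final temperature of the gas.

284 K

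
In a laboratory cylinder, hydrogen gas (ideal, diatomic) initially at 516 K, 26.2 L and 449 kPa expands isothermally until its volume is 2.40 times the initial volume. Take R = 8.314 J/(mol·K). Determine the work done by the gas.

10300 J

n = P₁V₁/(RT₁) = 449×26.2/(8.314×516) = 2.74 mol.
Isothermal: T stays 516 K; PV = const ⇒ V₂ = 62.9 L, P₂ = 187 kPa.
W = nRT ln(V₂/V₁) = 2.74×8.314×516×ln(2.40) = 10300 J.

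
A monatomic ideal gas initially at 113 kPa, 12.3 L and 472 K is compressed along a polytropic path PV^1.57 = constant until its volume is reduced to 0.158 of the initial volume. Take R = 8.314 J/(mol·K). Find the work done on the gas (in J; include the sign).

4540 J

n = P₁V₁/(RT₁) = 113×12.3/(8.314×472) = 0.354 mol.
Polytropic n=1.57: T₂ = T₁(V₁/V₂)^(n−1) = 472×(6.33)^0.57 = 1350 K; P₂ = P₁(V₁/V₂)^n = 2050 kPa.
W = (P₁V₁−P₂V₂)/(n−1) = (113×12.3−2050×1.94)/0.57 = -4540 J.
Work done on the gas = −W_by = 4540 J.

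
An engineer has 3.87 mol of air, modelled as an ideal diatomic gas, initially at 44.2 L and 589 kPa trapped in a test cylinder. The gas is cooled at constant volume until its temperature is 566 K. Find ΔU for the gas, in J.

-19600 J

T₁ = P₁V₁/(nR) = 589×44.2/(3.87×8.314) = 809 K.
Isochoric: V stays 44.2 L; P/T = const ⇒ T₂ = 566 K, P₂ = 412 kPa.
For an ideal gas ΔU = nCvΔT with Cv = (5/2)R = 20.8 J/(mol·K).
ΔU = 3.87×20.8×(566−809) = -19600 J.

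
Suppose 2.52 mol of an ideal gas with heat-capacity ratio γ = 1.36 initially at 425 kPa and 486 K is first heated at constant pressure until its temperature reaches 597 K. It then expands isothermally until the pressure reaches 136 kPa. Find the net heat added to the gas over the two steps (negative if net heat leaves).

23000 J

V₁ = nRT₁/P₁ = 2.52×8.314×486/425 = 24.0 L.
Step 1 — Isobaric: P stays 425 kPa; V/T = const ⇒ T₂ = 597 K, V₂ = 29.4 L.
W = PΔV = 425×(29.4−24.0) kPa·L = 2330 J.
ΔU = nCvΔT = 2.52×23.1×(597−486) = 6460 J.
Q = ΔU + W = nCpΔT = 8790 J.
State after step 1: P = 425 kPa, V = 29.4 L, T = 597 K.
Step 2 — Isothermal: T stays 597 K; PV = const ⇒ V₂ = 92.0 L, P₂ = 136 kPa.
ΔU = 0 (ideal gas, T constant).
W = nRT ln(V₂/V₁) = 2.52×8.314×597×ln(3.12) = 14300 J.
Q = ΔU + W = 14300 J.
Net over both steps: W = 16600 J, Q = 23000 J, ΔU = 6460 J.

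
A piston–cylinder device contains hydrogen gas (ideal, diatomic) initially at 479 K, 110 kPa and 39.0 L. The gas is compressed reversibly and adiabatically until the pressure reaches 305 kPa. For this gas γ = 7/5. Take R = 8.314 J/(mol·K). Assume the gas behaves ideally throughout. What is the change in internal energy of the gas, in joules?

n = P₁V₁/(RT₁) = 110×39.0/(8.314×479) = 1.08 mol.
Adiabatic: T₂/T₁ = (P₂/P₁)^((γ−1)/γ) ⇒ T₂ = 479×(2.77)^0.286 = 641 K; V₂ = 18.8 L.
For an ideal gas ΔU = nCvΔT with Cv = (5/2)R = 20.8 J/(mol·K).
ΔU = 1.08×20.8×(641−479) = 3630 J.

3630 J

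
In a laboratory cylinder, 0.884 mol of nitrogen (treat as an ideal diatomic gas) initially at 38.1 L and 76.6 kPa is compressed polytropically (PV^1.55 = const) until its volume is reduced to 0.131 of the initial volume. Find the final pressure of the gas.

1790 kPa

T₁ = P₁V₁/(nR) = 76.6×38.1/(0.884×8.314) = 397 K.
Polytropic n=1.55: T₂ = T₁(V₁/V₂)^(n−1) = 397×(7.63)^0.55 = 1210 K; P₂ = P₁(V₁/V₂)^n = 1790 kPa.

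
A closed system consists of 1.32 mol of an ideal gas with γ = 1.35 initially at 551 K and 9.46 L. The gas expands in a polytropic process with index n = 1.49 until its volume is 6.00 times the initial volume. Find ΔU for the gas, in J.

-10100 J

P₁ = nRT₁/V₁ = 1.32×8.314×551/9.46 = 639 kPa.
Polytropic n=1.49: T₂ = T₁(V₁/V₂)^(n−1) = 551×(0.167)^0.49 = 229 K; P₂ = P₁(V₁/V₂)^n = 44.3 kPa.
For an ideal gas ΔU = nCvΔT with Cv = R/(γ−1) = 23.8 J/(mol·K).
ΔU = 1.32×23.8×(229−551) = -10100 J.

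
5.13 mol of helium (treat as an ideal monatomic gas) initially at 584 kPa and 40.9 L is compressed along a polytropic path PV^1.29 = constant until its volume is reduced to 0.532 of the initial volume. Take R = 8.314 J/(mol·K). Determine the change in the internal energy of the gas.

7200 J

T₁ = P₁V₁/(nR) = 584×40.9/(5.13×8.314) = 560 K.
Polytropic n=1.29: T₂ = T₁(V₁/V₂)^(n−1) = 560×(1.88)^0.29 = 673 K; P₂ = P₁(V₁/V₂)^n = 1320 kPa.
For an ideal gas ΔU = nCvΔT with Cv = (3/2)R = 12.5 J/(mol·K).
ΔU = 5.13×12.5×(673−560) = 7200 J.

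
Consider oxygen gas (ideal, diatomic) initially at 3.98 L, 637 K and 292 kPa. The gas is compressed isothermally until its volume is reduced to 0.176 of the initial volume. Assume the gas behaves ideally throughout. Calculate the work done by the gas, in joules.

n = P₁V₁/(RT₁) = 292×3.98/(8.314×637) = 0.219 mol.
Isothermal: T stays 637 K; PV = const ⇒ V₂ = 0.700 L, P₂ = 1660 kPa.
W = nRT ln(V₂/V₁) = 0.219×8.314×637×ln(0.176) = -2020 J.

-2020 J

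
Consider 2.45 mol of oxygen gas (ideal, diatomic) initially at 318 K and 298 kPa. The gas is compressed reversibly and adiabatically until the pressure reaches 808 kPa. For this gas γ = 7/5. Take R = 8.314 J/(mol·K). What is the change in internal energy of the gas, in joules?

5340 J

V₁ = nRT₁/P₁ = 2.45×8.314×318/298 = 21.7 L.
Adiabatic: T₂/T₁ = (P₂/P₁)^((γ−1)/γ) ⇒ T₂ = 318×(2.71)^0.286 = 423 K; V₂ = 10.7 L.
For an ideal gas ΔU = nCvΔT with Cv = (5/2)R = 20.8 J/(mol·K).
ΔU = 2.45×20.8×(423−318) = 5340 J.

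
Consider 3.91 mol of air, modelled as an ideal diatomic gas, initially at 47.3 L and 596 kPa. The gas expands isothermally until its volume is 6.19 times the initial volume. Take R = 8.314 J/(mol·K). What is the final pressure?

96.3 kPa

T₁ = P₁V₁/(nR) = 596×47.3/(3.91×8.314) = 867 K.
Isothermal: T stays 867 K; PV = const ⇒ V₂ = 293 L, P₂ = 96.3 kPa.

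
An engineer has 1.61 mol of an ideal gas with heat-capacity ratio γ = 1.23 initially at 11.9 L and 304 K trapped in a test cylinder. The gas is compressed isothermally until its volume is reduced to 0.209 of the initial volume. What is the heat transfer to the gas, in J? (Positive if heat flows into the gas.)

-6370 J

P₁ = nRT₁/V₁ = 1.61×8.314×304/11.9 = 342 kPa.
Isothermal: T stays 304 K; PV = const ⇒ V₂ = 2.49 L, P₂ = 1640 kPa.
ΔU = 0 (ideal gas, T constant).
W = nRT ln(V₂/V₁) = 1.61×8.314×304×ln(0.209) = -6370 J.
Q = ΔU + W = -6370 J.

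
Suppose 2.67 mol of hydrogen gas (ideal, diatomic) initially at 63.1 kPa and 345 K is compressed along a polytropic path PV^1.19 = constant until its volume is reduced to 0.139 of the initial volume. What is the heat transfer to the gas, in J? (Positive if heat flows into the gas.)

V₁ = nRT₁/P₁ = 2.67×8.314×345/63.1 = 121 L.
Polytropic n=1.19: T₂ = T₁(V₁/V₂)^(n−1) = 345×(7.19)^0.19 = 502 K; P₂ = P₁(V₁/V₂)^n = 660 kPa.
W = (P₁V₁−P₂V₂)/(n−1) = (63.1×121−660×16.9)/0.19 = -18300 J.
ΔU = nCvΔT = 2.67×20.8×(502−345) = 8710 J.
Q = ΔU + W = -9630 J.

-9630 J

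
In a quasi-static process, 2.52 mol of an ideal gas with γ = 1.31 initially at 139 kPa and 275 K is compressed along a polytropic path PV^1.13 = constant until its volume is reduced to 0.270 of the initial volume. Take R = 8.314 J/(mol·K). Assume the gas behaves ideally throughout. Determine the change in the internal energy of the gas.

V₁ = nRT₁/P₁ = 2.52×8.314×275/139 = 41.5 L.
Polytropic n=1.13: T₂ = T₁(V₁/V₂)^(n−1) = 275×(3.70)^0.13 = 326 K; P₂ = P₁(V₁/V₂)^n = 610 kPa.
For an ideal gas ΔU = nCvΔT with Cv = R/(γ−1) = 26.8 J/(mol·K).
ΔU = 2.52×26.8×(326−275) = 3450 J.

3450 J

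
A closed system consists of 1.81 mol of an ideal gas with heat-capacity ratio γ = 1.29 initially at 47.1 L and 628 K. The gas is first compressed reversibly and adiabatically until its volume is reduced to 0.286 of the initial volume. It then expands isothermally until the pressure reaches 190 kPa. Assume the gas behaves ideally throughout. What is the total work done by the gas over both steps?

8420 J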